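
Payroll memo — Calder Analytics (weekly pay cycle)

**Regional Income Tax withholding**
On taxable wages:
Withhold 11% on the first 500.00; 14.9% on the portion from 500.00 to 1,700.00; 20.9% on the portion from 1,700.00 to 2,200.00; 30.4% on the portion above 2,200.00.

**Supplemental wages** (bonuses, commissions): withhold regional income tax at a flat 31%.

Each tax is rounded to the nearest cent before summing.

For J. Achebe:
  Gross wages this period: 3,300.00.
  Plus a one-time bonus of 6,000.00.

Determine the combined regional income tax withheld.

2,532.70

Regional Income Tax: taxable = 3,300.00
  338.30 + 30.4% × (3,300.00 − 2,200.00) = 338.30 + 30.4% × 1,100.00 = 672.70
Supplemental (31% flat on bonus): 31% × 6,000.00 = 1,860.00
Total regional income tax: 672.70 + 1,860.00 = 2,532.70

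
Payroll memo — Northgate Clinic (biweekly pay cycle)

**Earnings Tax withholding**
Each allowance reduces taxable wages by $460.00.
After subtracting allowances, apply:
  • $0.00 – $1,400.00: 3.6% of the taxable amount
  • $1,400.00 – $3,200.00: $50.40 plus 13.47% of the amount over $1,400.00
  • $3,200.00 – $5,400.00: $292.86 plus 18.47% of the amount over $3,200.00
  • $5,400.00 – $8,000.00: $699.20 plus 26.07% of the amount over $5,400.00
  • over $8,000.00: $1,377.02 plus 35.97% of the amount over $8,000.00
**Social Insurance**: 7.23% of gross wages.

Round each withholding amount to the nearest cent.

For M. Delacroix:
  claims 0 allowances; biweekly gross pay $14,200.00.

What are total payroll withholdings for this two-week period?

$4,633.82

Earnings Tax: taxable = $14,200.00
  $1,377.02 + 35.97% × ($14,200.00 − $8,000.00) = $1,377.02 + 35.97% × $6,200.00 = $3,607.16
Social Insurance: 7.23% × $14,200.00 = $1,026.66
Total: $3,607.16 + $1,026.66 = $4,633.82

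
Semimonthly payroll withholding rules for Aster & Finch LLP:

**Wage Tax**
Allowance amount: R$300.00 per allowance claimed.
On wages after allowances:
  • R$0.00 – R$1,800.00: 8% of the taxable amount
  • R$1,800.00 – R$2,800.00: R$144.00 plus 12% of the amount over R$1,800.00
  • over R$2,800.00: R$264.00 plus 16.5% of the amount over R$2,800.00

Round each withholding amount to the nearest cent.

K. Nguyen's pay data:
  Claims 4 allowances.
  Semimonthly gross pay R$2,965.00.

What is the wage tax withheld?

Wage Tax: taxable = R$2,965.00 − 4×R$300.00 = R$1,765.00
  8% × R$1,765.00 = R$141.20

R$141.20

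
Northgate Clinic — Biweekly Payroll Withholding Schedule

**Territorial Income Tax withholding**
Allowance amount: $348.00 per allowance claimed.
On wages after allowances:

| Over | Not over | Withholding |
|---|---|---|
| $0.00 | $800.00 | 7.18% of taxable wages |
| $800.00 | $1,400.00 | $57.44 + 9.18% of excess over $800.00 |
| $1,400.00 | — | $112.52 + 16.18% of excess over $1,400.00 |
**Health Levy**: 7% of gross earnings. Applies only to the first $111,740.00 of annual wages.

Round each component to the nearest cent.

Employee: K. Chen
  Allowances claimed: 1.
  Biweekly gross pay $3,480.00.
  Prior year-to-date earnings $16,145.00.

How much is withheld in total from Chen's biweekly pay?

Territorial Income Tax: taxable = $3,480.00 − 1×$348.00 = $3,132.00
  $112.52 + 16.18% × ($3,132.00 − $1,400.00) = $112.52 + 16.18% × $1,732.00 = $392.76
Health Levy: 7% × $3,480.00 = $243.60
Total: $392.76 + $243.60 = $636.36

$636.36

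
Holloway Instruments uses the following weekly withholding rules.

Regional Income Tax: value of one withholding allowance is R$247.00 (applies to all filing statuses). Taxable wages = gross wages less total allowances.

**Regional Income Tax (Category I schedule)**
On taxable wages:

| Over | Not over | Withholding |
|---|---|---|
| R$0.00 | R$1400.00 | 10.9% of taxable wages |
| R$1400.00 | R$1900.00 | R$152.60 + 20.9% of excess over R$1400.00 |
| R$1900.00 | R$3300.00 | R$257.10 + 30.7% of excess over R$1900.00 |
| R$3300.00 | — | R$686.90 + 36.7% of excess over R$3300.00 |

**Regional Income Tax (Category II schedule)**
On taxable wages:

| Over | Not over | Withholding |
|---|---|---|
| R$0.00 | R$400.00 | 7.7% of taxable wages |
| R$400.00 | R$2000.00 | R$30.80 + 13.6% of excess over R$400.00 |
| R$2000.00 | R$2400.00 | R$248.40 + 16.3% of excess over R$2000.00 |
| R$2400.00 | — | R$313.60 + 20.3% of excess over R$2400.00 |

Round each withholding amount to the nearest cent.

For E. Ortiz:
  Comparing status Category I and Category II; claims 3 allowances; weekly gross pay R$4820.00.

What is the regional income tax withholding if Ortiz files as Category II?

Regional Income Tax (Category II): taxable = R$4820.00 − 3×R$247.00 = R$4079.00
  R$313.60 + 20.3% × (R$4079.00 − R$2400.00) = R$313.60 + 20.3% × R$1679.00 = R$654.44

R$654.44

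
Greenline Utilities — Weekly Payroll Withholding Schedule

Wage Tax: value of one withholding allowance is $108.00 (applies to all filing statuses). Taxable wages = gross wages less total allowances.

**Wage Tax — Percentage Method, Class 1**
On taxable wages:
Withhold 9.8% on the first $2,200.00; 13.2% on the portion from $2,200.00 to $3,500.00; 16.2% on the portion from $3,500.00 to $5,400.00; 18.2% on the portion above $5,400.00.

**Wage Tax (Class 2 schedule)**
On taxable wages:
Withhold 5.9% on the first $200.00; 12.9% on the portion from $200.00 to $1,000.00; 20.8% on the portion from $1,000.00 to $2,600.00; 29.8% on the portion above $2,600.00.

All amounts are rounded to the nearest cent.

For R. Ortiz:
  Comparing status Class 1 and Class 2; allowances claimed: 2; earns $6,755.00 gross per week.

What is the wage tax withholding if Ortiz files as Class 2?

$1,621.62

Wage Tax (Class 2): taxable = $6,755.00 − 2×$108.00 = $6,539.00
  $447.80 + 29.8% × ($6,539.00 − $2,600.00) = $447.80 + 29.8% × $3,939.00 = $1,621.62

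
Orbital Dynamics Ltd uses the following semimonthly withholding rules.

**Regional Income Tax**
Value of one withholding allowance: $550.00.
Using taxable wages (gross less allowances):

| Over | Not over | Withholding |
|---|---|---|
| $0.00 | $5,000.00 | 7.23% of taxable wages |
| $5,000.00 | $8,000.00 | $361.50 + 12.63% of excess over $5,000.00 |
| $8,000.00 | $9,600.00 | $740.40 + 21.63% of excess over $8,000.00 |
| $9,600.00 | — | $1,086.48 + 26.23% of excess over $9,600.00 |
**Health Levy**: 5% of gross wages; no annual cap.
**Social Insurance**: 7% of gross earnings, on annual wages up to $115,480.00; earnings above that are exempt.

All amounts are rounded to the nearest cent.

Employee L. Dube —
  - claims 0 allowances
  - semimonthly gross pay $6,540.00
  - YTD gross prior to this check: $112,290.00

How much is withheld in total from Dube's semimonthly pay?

$1,106.30

Regional Income Tax: taxable = $6,540.00
  $361.50 + 12.63% × ($6,540.00 − $5,000.00) = $361.50 + 12.63% × $1,540.00 = $556.00
Health Levy: 5% × $6,540.00 = $327.00
Social Insurance: cap $115,480.00 − YTD $112,290.00 = $3,190.00 subject; 7% × $3,190.00 = $223.30
Total: $556.00 + $327.00 + $223.30 = $1,106.30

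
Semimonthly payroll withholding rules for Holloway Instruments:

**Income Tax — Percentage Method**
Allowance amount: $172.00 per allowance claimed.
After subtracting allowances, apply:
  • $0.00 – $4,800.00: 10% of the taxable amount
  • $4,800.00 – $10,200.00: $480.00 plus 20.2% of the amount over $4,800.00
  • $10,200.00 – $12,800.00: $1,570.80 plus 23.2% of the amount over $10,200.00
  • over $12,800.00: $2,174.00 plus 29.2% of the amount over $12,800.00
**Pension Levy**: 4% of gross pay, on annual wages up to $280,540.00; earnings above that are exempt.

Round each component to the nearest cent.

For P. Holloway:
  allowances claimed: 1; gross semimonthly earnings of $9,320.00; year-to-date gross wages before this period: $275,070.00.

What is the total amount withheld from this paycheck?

$1,577.10

Income Tax: taxable = $9,320.00 − 1×$172.00 = $9,148.00
  $480.00 + 20.2% × ($9,148.00 − $4,800.00) = $480.00 + 20.2% × $4,348.00 = $1,358.30
Pension Levy: cap $280,540.00 − YTD $275,070.00 = $5,470.00 subject; 4% × $5,470.00 = $218.80
Total: $1,358.30 + $218.80 = $1,577.10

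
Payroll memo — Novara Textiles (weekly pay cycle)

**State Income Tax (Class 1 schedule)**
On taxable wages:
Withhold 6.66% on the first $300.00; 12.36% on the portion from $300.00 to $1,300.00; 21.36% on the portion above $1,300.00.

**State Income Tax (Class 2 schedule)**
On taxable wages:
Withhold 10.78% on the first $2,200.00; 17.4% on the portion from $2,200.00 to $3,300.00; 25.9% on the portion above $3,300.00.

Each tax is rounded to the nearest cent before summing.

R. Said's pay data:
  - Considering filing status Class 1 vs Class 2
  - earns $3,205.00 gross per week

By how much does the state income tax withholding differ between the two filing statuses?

State Income Tax (Class 1): taxable = $3,205.00
  $143.58 + 21.36% × ($3,205.00 − $1,300.00) = $143.58 + 21.36% × $1,905.00 = $550.49
State Income Tax (Class 2): taxable = $3,205.00
  $237.16 + 17.4% × ($3,205.00 − $2,200.00) = $237.16 + 17.4% × $1,005.00 = $412.03
Difference: |$550.49 − $412.03| = $138.46 (higher under Class 1)

$138.46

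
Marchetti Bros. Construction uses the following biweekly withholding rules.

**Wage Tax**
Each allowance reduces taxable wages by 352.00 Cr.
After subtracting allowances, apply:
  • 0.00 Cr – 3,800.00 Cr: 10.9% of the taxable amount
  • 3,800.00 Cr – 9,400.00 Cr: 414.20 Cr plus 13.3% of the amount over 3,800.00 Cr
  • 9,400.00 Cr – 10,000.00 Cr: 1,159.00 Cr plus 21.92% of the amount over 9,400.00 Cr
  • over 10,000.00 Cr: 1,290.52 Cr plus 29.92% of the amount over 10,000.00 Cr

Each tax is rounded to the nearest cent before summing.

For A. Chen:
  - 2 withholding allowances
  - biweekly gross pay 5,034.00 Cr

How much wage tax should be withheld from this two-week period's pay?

Wage Tax: taxable = 5,034.00 Cr − 2×352.00 Cr = 4,330.00 Cr
  414.20 Cr + 13.3% × (4,330.00 Cr − 3,800.00 Cr) = 414.20 Cr + 13.3% × 530.00 Cr = 484.69 Cr

484.69 Cr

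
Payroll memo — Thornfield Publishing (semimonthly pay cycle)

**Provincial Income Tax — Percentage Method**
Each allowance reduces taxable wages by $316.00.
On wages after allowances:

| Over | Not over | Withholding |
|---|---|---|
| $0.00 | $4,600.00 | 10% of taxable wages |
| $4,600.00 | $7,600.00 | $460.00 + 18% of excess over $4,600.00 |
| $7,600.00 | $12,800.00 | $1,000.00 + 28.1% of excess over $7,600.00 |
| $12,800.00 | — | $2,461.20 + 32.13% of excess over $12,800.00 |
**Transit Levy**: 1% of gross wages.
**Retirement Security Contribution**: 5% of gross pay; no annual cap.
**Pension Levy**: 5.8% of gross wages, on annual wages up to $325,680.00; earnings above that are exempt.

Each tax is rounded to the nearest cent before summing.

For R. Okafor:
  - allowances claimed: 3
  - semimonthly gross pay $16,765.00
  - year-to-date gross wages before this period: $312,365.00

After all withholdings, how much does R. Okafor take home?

Provincial Income Tax: taxable = $16,765.00 − 3×$316.00 = $15,817.00
  $2,461.20 + 32.13% × ($15,817.00 − $12,800.00) = $2,461.20 + 32.13% × $3,017.00 = $3,430.56
Transit Levy: 1% × $16,765.00 = $167.65
Retirement Security Contribution: 5% × $16,765.00 = $838.25
Pension Levy: cap $325,680.00 − YTD $312,365.00 = $13,315.00 subject; 5.8% × $13,315.00 = $772.27
Total withheld: $3,430.56 + $167.65 + $838.25 + $772.27 = $5,208.73
Net pay: $16,765.00 − $5,208.73 = $11,556.27

$11,556.27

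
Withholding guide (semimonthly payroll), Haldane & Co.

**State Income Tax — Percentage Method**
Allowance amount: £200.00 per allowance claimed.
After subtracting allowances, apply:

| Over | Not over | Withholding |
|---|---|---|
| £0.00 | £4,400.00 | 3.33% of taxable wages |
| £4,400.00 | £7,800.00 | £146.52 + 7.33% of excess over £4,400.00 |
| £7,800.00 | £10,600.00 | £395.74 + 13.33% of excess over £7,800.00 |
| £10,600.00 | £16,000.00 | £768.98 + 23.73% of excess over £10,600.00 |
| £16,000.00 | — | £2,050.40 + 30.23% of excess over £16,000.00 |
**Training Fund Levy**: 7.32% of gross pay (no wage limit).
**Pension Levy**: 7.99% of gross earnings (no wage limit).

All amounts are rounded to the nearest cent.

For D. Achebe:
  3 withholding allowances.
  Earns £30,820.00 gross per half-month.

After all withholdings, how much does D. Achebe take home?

£19,752.35

State Income Tax: taxable = £30,820.00 − 3×£200.00 = £30,220.00
  £2,050.40 + 30.23% × (£30,220.00 − £16,000.00) = £2,050.40 + 30.23% × £14,220.00 = £6,349.11
Training Fund Levy: 7.32% × £30,820.00 = £2,256.02
Pension Levy: 7.99% × £30,820.00 = £2,462.52
Total withheld: £6,349.11 + £2,256.02 + £2,462.52 = £11,067.65
Net pay: £30,820.00 − £11,067.65 = £19,752.35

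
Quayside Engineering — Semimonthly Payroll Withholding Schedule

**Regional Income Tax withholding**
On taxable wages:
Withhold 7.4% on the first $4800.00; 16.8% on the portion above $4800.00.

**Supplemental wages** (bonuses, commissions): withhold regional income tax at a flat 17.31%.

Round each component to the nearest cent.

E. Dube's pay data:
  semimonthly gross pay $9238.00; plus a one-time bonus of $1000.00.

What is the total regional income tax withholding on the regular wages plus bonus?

$1273.88

Regional Income Tax: taxable = $9238.00
  $355.20 + 16.8% × ($9238.00 − $4800.00) = $355.20 + 16.8% × $4438.00 = $1100.78
Supplemental (17.31% flat on bonus): 17.31% × $1000.00 = $173.10
Total regional income tax: $1100.78 + $173.10 = $1273.88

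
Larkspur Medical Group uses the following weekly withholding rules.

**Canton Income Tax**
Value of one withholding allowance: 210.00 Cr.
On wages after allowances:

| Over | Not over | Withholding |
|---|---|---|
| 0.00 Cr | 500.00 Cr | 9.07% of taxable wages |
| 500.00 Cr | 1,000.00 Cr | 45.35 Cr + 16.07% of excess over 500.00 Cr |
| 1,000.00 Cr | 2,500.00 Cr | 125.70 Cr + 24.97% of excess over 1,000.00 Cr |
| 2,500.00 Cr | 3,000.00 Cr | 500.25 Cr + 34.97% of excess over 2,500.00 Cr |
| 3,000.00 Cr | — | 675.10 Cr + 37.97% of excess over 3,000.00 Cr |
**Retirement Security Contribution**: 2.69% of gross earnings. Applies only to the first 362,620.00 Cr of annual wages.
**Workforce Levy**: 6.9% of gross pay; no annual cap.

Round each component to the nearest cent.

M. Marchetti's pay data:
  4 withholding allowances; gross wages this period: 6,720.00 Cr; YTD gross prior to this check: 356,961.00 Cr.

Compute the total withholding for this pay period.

2,384.55 Cr

Canton Income Tax: taxable = 6,720.00 Cr − 4×210.00 Cr = 5,880.00 Cr
  675.10 Cr + 37.97% × (5,880.00 Cr − 3,000.00 Cr) = 675.10 Cr + 37.97% × 2,880.00 Cr = 1,768.64 Cr
Retirement Security Contribution: cap 362,620.00 Cr − YTD 356,961.00 Cr = 5,659.00 Cr subject; 2.69% × 5,659.00 Cr = 152.23 Cr
Workforce Levy: 6.9% × 6,720.00 Cr = 463.68 Cr
Total: 1,768.64 Cr + 152.23 Cr + 463.68 Cr = 2,384.55 Cr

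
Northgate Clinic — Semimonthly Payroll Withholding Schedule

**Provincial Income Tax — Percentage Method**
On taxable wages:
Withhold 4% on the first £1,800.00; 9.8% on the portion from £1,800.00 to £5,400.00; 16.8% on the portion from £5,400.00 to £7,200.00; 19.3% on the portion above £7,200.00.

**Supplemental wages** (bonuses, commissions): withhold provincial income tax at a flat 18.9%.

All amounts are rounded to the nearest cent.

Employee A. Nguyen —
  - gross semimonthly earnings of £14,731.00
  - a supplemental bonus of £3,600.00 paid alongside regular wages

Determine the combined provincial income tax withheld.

£2,861.08

Provincial Income Tax: taxable = £14,731.00
  £727.20 + 19.3% × (£14,731.00 − £7,200.00) = £727.20 + 19.3% × £7,531.00 = £2,180.68
Supplemental (18.9% flat on bonus): 18.9% × £3,600.00 = £680.40
Total provincial income tax: £2,180.68 + £680.40 = £2,861.08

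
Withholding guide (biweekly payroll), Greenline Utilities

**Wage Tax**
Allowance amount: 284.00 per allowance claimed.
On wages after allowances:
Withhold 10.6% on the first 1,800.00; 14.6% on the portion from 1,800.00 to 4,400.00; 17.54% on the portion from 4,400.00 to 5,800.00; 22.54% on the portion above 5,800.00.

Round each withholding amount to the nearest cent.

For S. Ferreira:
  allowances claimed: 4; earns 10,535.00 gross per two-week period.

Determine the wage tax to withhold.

Wage Tax: taxable = 10,535.00 − 4×284.00 = 9,399.00
  815.96 + 22.54% × (9,399.00 − 5,800.00) = 815.96 + 22.54% × 3,599.00 = 1,627.17

1,627.17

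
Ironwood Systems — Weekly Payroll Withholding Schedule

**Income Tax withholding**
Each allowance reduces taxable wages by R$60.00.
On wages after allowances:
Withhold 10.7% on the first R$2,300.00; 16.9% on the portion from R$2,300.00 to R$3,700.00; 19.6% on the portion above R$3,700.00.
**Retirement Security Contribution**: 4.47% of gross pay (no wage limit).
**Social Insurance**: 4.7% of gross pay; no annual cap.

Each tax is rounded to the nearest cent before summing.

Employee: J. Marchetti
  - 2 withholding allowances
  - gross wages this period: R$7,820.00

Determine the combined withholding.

R$1,983.79

Income Tax: taxable = R$7,820.00 − 2×R$60.00 = R$7,700.00
  R$482.70 + 19.6% × (R$7,700.00 − R$3,700.00) = R$482.70 + 19.6% × R$4,000.00 = R$1,266.70
Retirement Security Contribution: 4.47% × R$7,820.00 = R$349.55
Social Insurance: 4.7% × R$7,820.00 = R$367.54
Total: R$1,266.70 + R$349.55 + R$367.54 = R$1,983.79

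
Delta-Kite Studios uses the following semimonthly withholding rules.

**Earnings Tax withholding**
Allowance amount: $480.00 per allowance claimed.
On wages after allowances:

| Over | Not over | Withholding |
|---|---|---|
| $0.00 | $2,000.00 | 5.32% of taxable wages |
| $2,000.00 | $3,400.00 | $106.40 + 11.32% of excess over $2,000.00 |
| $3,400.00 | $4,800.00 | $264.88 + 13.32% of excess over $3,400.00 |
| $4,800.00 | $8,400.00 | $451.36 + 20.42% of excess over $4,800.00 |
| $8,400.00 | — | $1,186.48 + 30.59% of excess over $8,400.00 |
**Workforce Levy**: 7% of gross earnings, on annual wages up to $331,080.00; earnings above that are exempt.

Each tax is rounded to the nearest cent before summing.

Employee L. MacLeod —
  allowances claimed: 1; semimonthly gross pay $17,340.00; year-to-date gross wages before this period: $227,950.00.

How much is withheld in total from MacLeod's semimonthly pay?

$4,988.19

Earnings Tax: taxable = $17,340.00 − 1×$480.00 = $16,860.00
  $1,186.48 + 30.59% × ($16,860.00 − $8,400.00) = $1,186.48 + 30.59% × $8,460.00 = $3,774.39
Workforce Levy: 7% × $17,340.00 = $1,213.80
Total: $3,774.39 + $1,213.80 = $4,988.19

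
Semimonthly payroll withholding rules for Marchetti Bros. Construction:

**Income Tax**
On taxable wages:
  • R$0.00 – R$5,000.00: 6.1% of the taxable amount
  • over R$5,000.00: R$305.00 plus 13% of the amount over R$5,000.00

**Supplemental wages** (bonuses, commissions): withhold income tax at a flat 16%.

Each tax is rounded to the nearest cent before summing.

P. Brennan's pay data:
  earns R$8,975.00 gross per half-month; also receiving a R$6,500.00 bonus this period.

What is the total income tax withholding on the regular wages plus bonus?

Income Tax: taxable = R$8,975.00
  R$305.00 + 13% × (R$8,975.00 − R$5,000.00) = R$305.00 + 13% × R$3,975.00 = R$821.75
Supplemental (16% flat on bonus): 16% × R$6,500.00 = R$1,040.00
Total income tax: R$821.75 + R$1,040.00 = R$1,861.75

R$1,861.75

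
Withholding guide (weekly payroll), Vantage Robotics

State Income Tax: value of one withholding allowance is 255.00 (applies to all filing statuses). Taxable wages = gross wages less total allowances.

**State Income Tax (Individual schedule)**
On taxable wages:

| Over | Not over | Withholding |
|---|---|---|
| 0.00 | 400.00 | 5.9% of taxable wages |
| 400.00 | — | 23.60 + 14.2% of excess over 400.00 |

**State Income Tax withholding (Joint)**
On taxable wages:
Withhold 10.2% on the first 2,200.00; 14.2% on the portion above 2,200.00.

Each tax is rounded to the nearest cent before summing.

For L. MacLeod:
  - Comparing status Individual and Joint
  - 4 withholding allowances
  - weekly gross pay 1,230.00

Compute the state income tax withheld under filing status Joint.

21.42

State Income Tax (Joint): taxable = 1,230.00 − 4×255.00 = 210.00
  10.2% × 210.00 = 21.42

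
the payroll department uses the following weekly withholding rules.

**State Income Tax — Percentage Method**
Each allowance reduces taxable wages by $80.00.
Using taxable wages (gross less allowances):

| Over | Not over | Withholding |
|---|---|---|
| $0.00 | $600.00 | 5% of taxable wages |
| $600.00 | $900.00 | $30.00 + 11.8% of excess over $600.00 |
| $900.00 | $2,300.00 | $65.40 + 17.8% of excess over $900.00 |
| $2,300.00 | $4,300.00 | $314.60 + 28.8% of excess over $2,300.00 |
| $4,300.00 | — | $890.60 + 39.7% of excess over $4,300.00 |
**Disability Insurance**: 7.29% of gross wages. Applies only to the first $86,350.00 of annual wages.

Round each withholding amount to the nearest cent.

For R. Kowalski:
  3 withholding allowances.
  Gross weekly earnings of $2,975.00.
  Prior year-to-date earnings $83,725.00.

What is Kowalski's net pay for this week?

$2,343.76

State Income Tax: taxable = $2,975.00 − 3×$80.00 = $2,735.00
  $314.60 + 28.8% × ($2,735.00 − $2,300.00) = $314.60 + 28.8% × $435.00 = $439.88
Disability Insurance: cap $86,350.00 − YTD $83,725.00 = $2,625.00 subject; 7.29% × $2,625.00 = $191.36
Total withheld: $439.88 + $191.36 = $631.24
Net pay: $2,975.00 − $631.24 = $2,343.76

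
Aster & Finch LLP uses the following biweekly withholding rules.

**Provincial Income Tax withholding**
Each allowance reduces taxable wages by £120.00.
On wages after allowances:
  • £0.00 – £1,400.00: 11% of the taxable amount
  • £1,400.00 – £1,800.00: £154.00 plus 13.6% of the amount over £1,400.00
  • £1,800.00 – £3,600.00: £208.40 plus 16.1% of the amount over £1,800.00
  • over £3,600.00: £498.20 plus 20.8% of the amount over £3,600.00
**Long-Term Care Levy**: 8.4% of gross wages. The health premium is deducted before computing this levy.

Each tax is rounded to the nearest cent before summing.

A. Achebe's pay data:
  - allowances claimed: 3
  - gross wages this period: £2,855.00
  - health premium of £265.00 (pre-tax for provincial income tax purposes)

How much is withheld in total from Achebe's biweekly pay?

Provincial Income Tax: taxable = £2,855.00 − £265.00 − 3×£120.00 = £2,230.00
  £208.40 + 16.1% × (£2,230.00 − £1,800.00) = £208.40 + 16.1% × £430.00 = £277.63
Long-Term Care Levy: 8.4% × £2,590.00 = £217.56
Total: £277.63 + £217.56 = £495.19

£495.19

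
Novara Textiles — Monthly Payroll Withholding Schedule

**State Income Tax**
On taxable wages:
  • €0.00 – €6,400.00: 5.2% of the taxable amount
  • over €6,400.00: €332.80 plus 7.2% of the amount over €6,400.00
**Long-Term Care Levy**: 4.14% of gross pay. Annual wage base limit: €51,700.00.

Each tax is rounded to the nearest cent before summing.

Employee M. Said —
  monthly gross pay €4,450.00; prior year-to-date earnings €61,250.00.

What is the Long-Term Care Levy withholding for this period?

€0.00

Long-Term Care Levy: YTD €61,250.00 ≥ cap €51,700.00 → €0.00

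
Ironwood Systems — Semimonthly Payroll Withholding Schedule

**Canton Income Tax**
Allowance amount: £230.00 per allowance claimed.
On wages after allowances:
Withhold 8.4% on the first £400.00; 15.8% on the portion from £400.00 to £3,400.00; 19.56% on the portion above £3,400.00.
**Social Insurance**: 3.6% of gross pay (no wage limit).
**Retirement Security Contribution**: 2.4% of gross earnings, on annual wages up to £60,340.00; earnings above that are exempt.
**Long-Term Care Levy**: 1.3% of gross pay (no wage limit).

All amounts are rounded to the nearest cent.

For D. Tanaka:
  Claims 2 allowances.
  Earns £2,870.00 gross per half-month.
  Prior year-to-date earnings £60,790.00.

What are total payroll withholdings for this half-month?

Canton Income Tax: taxable = £2,870.00 − 2×£230.00 = £2,410.00
  £33.60 + 15.8% × (£2,410.00 − £400.00) = £33.60 + 15.8% × £2,010.00 = £351.18
Social Insurance: 3.6% × £2,870.00 = £103.32
Retirement Security Contribution: YTD £60,790.00 ≥ cap £60,340.00 → £0.00
Long-Term Care Levy: 1.3% × £2,870.00 = £37.31
Total: £351.18 + £103.32 + £0.00 + £37.31 = £491.81

£491.81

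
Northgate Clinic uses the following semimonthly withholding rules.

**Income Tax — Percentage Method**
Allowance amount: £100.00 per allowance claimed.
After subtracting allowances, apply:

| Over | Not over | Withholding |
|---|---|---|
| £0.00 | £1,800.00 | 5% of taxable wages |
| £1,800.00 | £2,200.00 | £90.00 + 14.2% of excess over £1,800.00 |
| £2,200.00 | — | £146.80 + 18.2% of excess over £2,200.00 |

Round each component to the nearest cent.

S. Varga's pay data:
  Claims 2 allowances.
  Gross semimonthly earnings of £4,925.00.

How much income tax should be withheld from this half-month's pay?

Income Tax: taxable = £4,925.00 − 2×£100.00 = £4,725.00
  £146.80 + 18.2% × (£4,725.00 − £2,200.00) = £146.80 + 18.2% × £2,525.00 = £606.35

£606.35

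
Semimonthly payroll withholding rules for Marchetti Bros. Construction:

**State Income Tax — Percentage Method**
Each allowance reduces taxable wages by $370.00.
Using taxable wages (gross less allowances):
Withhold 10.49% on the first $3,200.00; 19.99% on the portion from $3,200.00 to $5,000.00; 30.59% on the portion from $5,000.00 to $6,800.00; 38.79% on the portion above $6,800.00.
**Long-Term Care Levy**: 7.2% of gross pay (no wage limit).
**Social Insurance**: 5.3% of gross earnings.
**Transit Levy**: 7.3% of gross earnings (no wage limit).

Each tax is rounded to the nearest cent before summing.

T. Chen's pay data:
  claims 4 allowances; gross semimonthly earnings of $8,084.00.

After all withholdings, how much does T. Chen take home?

State Income Tax: taxable = $8,084.00 − 4×$370.00 = $6,604.00
  $695.50 + 30.59% × ($6,604.00 − $5,000.00) = $695.50 + 30.59% × $1,604.00 = $1,186.16
Long-Term Care Levy: 7.2% × $8,084.00 = $582.05
Social Insurance: 5.3% × $8,084.00 = $428.45
Transit Levy: 7.3% × $8,084.00 = $590.13
Total withheld: $1,186.16 + $582.05 + $428.45 + $590.13 = $2,786.79
Net pay: $8,084.00 − $2,786.79 = $5,297.21

$5,297.21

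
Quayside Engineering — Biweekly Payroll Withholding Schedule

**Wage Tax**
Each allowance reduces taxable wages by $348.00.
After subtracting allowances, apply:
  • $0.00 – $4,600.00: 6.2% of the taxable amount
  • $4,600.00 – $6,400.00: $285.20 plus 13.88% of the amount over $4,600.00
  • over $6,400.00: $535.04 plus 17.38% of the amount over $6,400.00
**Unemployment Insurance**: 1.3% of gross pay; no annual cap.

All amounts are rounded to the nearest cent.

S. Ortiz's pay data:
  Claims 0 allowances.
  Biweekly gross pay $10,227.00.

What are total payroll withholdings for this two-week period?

Wage Tax: taxable = $10,227.00
  $535.04 + 17.38% × ($10,227.00 − $6,400.00) = $535.04 + 17.38% × $3,827.00 = $1,200.17
Unemployment Insurance: 1.3% × $10,227.00 = $132.95
Total: $1,200.17 + $132.95 = $1,333.12

$1,333.12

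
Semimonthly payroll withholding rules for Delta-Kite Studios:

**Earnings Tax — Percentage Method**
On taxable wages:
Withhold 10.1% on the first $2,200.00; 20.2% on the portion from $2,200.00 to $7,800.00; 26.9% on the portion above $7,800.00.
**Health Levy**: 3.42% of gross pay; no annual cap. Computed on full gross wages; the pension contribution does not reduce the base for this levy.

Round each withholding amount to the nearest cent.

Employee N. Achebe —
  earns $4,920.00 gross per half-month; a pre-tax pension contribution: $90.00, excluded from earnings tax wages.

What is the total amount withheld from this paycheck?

Earnings Tax: taxable = $4,920.00 − $90.00 = $4,830.00
  $222.20 + 20.2% × ($4,830.00 − $2,200.00) = $222.20 + 20.2% × $2,630.00 = $753.46
Health Levy: 3.42% × $4,920.00 = $168.26
Total: $753.46 + $168.26 = $921.72

$921.72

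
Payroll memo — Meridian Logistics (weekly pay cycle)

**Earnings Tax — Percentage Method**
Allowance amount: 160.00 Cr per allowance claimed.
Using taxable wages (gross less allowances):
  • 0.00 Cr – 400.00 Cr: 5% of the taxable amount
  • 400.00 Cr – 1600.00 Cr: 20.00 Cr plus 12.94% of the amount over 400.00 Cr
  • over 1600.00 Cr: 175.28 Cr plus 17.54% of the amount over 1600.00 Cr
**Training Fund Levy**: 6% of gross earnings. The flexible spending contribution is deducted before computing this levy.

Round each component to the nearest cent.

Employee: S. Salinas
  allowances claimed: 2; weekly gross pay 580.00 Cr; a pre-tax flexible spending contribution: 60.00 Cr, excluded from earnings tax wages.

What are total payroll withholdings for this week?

Earnings Tax: taxable = 580.00 Cr − 60.00 Cr − 2×160.00 Cr = 200.00 Cr
  5% × 200.00 Cr = 10.00 Cr
Training Fund Levy: 6% × 520.00 Cr = 31.20 Cr
Total: 10.00 Cr + 31.20 Cr = 41.20 Cr

41.20 Cr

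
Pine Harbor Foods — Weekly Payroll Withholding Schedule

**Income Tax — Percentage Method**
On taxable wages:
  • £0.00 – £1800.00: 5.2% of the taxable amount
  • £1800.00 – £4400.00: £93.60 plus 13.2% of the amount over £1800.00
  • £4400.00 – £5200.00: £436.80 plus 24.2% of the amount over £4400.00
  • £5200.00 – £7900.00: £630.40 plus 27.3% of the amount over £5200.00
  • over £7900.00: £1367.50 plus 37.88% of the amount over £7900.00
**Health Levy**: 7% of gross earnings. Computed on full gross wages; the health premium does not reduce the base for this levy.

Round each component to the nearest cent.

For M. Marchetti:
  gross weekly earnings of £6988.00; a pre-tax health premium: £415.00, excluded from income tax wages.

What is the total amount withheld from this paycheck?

Income Tax: taxable = £6988.00 − £415.00 = £6573.00
  £630.40 + 27.3% × (£6573.00 − £5200.00) = £630.40 + 27.3% × £1373.00 = £1005.23
Health Levy: 7% × £6988.00 = £489.16
Total: £1005.23 + £489.16 = £1494.39

£1494.39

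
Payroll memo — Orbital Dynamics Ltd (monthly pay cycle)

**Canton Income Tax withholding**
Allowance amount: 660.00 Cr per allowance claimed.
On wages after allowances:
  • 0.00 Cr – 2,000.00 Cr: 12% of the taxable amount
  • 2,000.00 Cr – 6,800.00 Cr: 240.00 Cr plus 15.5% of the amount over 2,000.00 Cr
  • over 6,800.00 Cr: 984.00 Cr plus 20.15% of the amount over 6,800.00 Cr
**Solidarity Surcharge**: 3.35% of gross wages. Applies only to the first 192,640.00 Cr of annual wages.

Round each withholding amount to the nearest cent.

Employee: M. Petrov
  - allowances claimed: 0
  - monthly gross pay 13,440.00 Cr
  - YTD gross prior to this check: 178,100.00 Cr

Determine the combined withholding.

Canton Income Tax: taxable = 13,440.00 Cr
  984.00 Cr + 20.15% × (13,440.00 Cr − 6,800.00 Cr) = 984.00 Cr + 20.15% × 6,640.00 Cr = 2,321.96 Cr
Solidarity Surcharge: 3.35% × 13,440.00 Cr = 450.24 Cr
Total: 2,321.96 Cr + 450.24 Cr = 2,772.20 Cr

2,772.20 Cr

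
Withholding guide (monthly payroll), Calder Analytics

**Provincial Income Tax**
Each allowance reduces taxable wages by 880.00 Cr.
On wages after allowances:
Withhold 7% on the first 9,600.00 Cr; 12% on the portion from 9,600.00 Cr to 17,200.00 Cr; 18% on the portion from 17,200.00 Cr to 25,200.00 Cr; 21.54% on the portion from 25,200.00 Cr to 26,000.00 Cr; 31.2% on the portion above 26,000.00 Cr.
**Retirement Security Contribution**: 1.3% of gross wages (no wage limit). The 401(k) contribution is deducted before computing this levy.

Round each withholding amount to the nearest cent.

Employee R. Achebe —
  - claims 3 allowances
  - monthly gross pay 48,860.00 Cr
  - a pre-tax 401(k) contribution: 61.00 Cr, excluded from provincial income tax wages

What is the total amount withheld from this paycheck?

10,120.32 Cr

Provincial Income Tax: taxable = 48,860.00 Cr − 61.00 Cr − 3×880.00 Cr = 46,159.00 Cr
  3,196.32 Cr + 31.2% × (46,159.00 Cr − 26,000.00 Cr) = 3,196.32 Cr + 31.2% × 20,159.00 Cr = 9,485.93 Cr
Retirement Security Contribution: 1.3% × 48,799.00 Cr = 634.39 Cr
Total: 9,485.93 Cr + 634.39 Cr = 10,120.32 Cr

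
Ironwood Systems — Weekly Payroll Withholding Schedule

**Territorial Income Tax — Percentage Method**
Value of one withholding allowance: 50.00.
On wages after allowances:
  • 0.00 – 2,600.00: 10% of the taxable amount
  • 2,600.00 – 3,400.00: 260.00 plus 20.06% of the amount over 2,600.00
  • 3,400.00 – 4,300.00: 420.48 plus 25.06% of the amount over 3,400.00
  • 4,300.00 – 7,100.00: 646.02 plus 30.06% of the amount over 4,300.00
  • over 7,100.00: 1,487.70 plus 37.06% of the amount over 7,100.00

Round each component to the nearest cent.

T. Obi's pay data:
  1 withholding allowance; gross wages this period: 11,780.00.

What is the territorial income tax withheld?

Territorial Income Tax: taxable = 11,780.00 − 1×50.00 = 11,730.00
  1,487.70 + 37.06% × (11,730.00 − 7,100.00) = 1,487.70 + 37.06% × 4,630.00 = 3,203.58

3,203.58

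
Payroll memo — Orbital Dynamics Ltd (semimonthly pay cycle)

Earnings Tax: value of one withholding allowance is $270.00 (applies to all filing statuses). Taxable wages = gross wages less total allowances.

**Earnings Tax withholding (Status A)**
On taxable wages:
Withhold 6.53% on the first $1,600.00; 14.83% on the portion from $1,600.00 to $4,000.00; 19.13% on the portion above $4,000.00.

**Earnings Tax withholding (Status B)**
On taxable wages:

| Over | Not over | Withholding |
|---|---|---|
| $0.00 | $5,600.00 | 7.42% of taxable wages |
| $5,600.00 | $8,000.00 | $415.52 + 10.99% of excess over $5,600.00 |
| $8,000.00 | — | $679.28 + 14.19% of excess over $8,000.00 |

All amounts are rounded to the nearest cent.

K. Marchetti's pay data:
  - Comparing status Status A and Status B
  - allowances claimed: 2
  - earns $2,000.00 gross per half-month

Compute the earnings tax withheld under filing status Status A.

$95.34

Earnings Tax (Status A): taxable = $2,000.00 − 2×$270.00 = $1,460.00
  6.53% × $1,460.00 = $95.34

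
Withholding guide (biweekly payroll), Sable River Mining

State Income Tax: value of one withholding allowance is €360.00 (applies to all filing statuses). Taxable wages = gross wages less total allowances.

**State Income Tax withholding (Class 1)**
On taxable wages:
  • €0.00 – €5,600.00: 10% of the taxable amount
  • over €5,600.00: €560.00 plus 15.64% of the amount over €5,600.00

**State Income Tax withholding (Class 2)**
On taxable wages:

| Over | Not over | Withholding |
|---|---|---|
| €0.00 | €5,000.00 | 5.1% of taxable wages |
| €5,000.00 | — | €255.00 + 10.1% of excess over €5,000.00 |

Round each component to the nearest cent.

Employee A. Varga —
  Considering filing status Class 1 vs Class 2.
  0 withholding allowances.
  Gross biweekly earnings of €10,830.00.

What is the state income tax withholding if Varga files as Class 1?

State Income Tax (Class 1): taxable = €10,830.00
  €560.00 + 15.64% × (€10,830.00 − €5,600.00) = €560.00 + 15.64% × €5,230.00 = €1,377.97

€1,377.97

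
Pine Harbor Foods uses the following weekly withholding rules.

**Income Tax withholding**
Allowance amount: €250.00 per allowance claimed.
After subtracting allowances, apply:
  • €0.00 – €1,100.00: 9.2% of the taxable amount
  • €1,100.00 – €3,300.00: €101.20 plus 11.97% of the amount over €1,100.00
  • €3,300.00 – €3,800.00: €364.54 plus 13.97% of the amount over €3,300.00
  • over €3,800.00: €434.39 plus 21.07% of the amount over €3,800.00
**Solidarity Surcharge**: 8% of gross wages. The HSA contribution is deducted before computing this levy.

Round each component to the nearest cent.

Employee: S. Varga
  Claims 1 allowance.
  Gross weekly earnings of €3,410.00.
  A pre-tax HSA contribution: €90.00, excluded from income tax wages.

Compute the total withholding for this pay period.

€602.61

Income Tax: taxable = €3,410.00 − €90.00 − 1×€250.00 = €3,070.00
  €101.20 + 11.97% × (€3,070.00 − €1,100.00) = €101.20 + 11.97% × €1,970.00 = €337.01
Solidarity Surcharge: 8% × €3,320.00 = €265.60
Total: €337.01 + €265.60 = €602.61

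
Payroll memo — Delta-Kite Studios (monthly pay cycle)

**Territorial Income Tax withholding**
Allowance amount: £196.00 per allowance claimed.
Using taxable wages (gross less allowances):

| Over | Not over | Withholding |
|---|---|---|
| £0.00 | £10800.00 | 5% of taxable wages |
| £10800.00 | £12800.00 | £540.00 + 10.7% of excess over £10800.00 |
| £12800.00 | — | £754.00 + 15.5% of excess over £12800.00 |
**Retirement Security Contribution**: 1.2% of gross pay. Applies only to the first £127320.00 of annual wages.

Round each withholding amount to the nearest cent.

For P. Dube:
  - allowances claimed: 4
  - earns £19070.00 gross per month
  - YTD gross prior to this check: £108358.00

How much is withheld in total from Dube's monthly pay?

Territorial Income Tax: taxable = £19070.00 − 4×£196.00 = £18286.00
  £754.00 + 15.5% × (£18286.00 − £12800.00) = £754.00 + 15.5% × £5486.00 = £1604.33
Retirement Security Contribution: cap £127320.00 − YTD £108358.00 = £18962.00 subject; 1.2% × £18962.00 = £227.54
Total: £1604.33 + £227.54 = £1831.87

£1831.87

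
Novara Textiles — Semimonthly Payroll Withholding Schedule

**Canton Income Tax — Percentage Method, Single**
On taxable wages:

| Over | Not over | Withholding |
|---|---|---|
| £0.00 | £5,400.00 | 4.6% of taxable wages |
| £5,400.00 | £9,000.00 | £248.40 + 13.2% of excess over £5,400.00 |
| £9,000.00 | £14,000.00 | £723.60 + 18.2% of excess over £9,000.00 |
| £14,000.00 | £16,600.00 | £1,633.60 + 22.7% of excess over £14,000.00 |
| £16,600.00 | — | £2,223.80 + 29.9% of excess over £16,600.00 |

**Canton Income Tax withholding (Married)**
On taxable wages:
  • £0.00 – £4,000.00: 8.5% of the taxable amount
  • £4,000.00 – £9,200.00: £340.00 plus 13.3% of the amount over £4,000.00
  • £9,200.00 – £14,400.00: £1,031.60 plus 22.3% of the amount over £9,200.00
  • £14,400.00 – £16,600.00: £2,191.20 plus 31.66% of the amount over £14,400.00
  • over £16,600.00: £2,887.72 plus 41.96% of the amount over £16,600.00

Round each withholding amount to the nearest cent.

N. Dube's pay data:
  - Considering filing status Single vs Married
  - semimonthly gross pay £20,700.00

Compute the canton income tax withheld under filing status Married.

£4,608.08

Canton Income Tax (Married): taxable = £20,700.00
  £2,887.72 + 41.96% × (£20,700.00 − £16,600.00) = £2,887.72 + 41.96% × £4,100.00 = £4,608.08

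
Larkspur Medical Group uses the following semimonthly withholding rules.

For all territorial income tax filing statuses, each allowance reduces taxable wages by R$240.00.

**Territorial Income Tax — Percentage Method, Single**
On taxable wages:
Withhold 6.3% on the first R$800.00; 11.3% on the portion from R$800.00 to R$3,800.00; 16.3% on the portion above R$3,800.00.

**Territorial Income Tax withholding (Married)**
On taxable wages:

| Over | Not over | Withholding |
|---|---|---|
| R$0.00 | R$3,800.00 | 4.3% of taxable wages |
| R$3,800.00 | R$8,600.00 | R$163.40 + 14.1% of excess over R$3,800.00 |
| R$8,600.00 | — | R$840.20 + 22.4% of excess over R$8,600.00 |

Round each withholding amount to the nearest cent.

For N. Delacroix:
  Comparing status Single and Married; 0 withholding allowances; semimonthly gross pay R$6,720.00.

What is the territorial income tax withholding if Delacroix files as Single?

Territorial Income Tax (Single): taxable = R$6,720.00
  R$389.40 + 16.3% × (R$6,720.00 − R$3,800.00) = R$389.40 + 16.3% × R$2,920.00 = R$865.36

R$865.36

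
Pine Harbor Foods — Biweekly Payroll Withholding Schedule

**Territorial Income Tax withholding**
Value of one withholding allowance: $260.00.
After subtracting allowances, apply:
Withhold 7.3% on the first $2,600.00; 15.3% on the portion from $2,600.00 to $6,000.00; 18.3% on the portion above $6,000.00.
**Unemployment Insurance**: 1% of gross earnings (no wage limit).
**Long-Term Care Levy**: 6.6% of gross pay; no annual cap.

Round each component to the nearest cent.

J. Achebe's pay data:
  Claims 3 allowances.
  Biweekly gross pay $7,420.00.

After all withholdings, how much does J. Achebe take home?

Territorial Income Tax: taxable = $7,420.00 − 3×$260.00 = $6,640.00
  $710.00 + 18.3% × ($6,640.00 − $6,000.00) = $710.00 + 18.3% × $640.00 = $827.12
Unemployment Insurance: 1% × $7,420.00 = $74.20
Long-Term Care Levy: 6.6% × $7,420.00 = $489.72
Total withheld: $827.12 + $74.20 + $489.72 = $1,391.04
Net pay: $7,420.00 − $1,391.04 = $6,028.96

$6,028.96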